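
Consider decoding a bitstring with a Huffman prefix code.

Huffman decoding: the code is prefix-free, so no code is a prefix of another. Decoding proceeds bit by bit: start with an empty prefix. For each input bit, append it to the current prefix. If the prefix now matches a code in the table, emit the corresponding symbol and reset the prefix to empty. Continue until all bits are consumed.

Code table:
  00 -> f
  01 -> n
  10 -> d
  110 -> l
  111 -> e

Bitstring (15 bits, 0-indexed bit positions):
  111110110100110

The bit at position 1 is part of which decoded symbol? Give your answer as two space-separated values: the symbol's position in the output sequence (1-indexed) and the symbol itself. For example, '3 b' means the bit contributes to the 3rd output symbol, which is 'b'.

Bit 0: prefix='1' (no match yet)
Bit 1: prefix='11' (no match yet)
Bit 2: prefix='111' -> emit 'e', reset
Bit 3: prefix='1' (no match yet)
Bit 4: prefix='11' (no match yet)
Bit 5: prefix='110' -> emit 'l', reset

Answer: 1 e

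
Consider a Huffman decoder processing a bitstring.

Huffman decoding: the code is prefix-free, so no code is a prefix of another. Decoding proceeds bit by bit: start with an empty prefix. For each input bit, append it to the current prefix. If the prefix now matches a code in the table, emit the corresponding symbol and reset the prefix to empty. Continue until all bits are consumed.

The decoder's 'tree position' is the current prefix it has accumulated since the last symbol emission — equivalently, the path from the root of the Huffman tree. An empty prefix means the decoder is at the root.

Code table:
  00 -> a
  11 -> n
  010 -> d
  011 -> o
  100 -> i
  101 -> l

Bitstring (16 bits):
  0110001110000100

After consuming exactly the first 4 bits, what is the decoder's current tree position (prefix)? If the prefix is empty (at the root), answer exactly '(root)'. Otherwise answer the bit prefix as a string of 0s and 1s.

Answer: 0

Derivation:
Bit 0: prefix='0' (no match yet)
Bit 1: prefix='01' (no match yet)
Bit 2: prefix='011' -> emit 'o', reset
Bit 3: prefix='0' (no match yet)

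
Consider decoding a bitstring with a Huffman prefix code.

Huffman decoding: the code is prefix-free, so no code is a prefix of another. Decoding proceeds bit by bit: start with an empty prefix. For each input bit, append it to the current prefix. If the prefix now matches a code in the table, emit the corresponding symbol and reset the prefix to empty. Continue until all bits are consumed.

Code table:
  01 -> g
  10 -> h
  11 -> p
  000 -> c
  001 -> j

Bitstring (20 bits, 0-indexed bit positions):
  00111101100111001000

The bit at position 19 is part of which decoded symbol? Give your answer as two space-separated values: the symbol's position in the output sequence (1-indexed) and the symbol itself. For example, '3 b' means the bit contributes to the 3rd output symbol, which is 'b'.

Answer: 8 c

Derivation:
Bit 0: prefix='0' (no match yet)
Bit 1: prefix='00' (no match yet)
Bit 2: prefix='001' -> emit 'j', reset
Bit 3: prefix='1' (no match yet)
Bit 4: prefix='11' -> emit 'p', reset
Bit 5: prefix='1' (no match yet)
Bit 6: prefix='10' -> emit 'h', reset
Bit 7: prefix='1' (no match yet)
Bit 8: prefix='11' -> emit 'p', reset
Bit 9: prefix='0' (no match yet)
Bit 10: prefix='00' (no match yet)
Bit 11: prefix='001' -> emit 'j', reset
Bit 12: prefix='1' (no match yet)
Bit 13: prefix='11' -> emit 'p', reset
Bit 14: prefix='0' (no match yet)
Bit 15: prefix='00' (no match yet)
Bit 16: prefix='001' -> emit 'j', reset
Bit 17: prefix='0' (no match yet)
Bit 18: prefix='00' (no match yet)
Bit 19: prefix='000' -> emit 'c', reset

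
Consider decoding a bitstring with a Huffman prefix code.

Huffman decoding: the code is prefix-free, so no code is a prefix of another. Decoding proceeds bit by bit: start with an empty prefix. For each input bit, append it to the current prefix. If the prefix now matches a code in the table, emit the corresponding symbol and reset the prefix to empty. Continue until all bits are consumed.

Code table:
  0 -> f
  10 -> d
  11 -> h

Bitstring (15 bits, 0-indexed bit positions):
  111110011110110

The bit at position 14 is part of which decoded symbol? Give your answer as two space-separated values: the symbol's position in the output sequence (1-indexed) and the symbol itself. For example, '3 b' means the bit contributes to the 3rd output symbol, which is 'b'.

Answer: 9 f

Derivation:
Bit 0: prefix='1' (no match yet)
Bit 1: prefix='11' -> emit 'h', reset
Bit 2: prefix='1' (no match yet)
Bit 3: prefix='11' -> emit 'h', reset
Bit 4: prefix='1' (no match yet)
Bit 5: prefix='10' -> emit 'd', reset
Bit 6: prefix='0' -> emit 'f', reset
Bit 7: prefix='1' (no match yet)
Bit 8: prefix='11' -> emit 'h', reset
Bit 9: prefix='1' (no match yet)
Bit 10: prefix='11' -> emit 'h', reset
Bit 11: prefix='0' -> emit 'f', reset
Bit 12: prefix='1' (no match yet)
Bit 13: prefix='11' -> emit 'h', reset
Bit 14: prefix='0' -> emit 'f', reset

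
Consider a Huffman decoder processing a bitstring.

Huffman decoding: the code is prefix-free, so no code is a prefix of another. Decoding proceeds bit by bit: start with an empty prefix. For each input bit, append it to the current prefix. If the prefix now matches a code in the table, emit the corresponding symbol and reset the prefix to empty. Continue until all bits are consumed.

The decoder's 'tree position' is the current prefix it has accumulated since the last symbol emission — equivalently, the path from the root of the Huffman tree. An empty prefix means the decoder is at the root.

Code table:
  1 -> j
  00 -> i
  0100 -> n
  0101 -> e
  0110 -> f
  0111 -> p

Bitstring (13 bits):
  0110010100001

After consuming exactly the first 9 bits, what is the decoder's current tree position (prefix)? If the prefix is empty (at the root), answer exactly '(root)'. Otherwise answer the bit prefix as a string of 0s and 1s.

Answer: 0

Derivation:
Bit 0: prefix='0' (no match yet)
Bit 1: prefix='01' (no match yet)
Bit 2: prefix='011' (no match yet)
Bit 3: prefix='0110' -> emit 'f', reset
Bit 4: prefix='0' (no match yet)
Bit 5: prefix='01' (no match yet)
Bit 6: prefix='010' (no match yet)
Bit 7: prefix='0101' -> emit 'e', reset
Bit 8: prefix='0' (no match yet)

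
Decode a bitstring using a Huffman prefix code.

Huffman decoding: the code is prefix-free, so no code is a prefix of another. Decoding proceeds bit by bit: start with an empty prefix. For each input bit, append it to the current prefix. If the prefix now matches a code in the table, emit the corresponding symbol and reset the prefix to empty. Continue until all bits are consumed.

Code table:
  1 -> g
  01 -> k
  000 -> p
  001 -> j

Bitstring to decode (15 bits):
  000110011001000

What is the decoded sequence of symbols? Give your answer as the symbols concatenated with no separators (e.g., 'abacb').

Bit 0: prefix='0' (no match yet)
Bit 1: prefix='00' (no match yet)
Bit 2: prefix='000' -> emit 'p', reset
Bit 3: prefix='1' -> emit 'g', reset
Bit 4: prefix='1' -> emit 'g', reset
Bit 5: prefix='0' (no match yet)
Bit 6: prefix='00' (no match yet)
Bit 7: prefix='001' -> emit 'j', reset
Bit 8: prefix='1' -> emit 'g', reset
Bit 9: prefix='0' (no match yet)
Bit 10: prefix='00' (no match yet)
Bit 11: prefix='001' -> emit 'j', reset
Bit 12: prefix='0' (no match yet)
Bit 13: prefix='00' (no match yet)
Bit 14: prefix='000' -> emit 'p', reset

Answer: pggjgjp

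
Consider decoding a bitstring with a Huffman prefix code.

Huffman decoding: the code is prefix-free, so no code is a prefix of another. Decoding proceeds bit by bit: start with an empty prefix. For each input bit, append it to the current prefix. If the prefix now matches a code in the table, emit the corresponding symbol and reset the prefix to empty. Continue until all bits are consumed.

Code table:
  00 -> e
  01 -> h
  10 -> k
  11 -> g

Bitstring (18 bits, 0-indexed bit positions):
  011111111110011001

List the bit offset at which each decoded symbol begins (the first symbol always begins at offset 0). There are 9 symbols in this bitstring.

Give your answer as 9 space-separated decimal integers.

Answer: 0 2 4 6 8 10 12 14 16

Derivation:
Bit 0: prefix='0' (no match yet)
Bit 1: prefix='01' -> emit 'h', reset
Bit 2: prefix='1' (no match yet)
Bit 3: prefix='11' -> emit 'g', reset
Bit 4: prefix='1' (no match yet)
Bit 5: prefix='11' -> emit 'g', reset
Bit 6: prefix='1' (no match yet)
Bit 7: prefix='11' -> emit 'g', reset
Bit 8: prefix='1' (no match yet)
Bit 9: prefix='11' -> emit 'g', reset
Bit 10: prefix='1' (no match yet)
Bit 11: prefix='10' -> emit 'k', reset
Bit 12: prefix='0' (no match yet)
Bit 13: prefix='01' -> emit 'h', reset
Bit 14: prefix='1' (no match yet)
Bit 15: prefix='10' -> emit 'k', reset
Bit 16: prefix='0' (no match yet)
Bit 17: prefix='01' -> emit 'h', reset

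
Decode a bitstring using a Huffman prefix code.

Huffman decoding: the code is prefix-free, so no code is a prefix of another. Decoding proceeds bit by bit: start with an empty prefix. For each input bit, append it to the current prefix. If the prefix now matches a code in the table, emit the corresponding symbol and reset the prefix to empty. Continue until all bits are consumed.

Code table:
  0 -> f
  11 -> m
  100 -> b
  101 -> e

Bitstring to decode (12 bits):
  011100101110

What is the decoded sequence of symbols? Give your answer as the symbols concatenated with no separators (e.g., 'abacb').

Answer: fmbemf

Derivation:
Bit 0: prefix='0' -> emit 'f', reset
Bit 1: prefix='1' (no match yet)
Bit 2: prefix='11' -> emit 'm', reset
Bit 3: prefix='1' (no match yet)
Bit 4: prefix='10' (no match yet)
Bit 5: prefix='100' -> emit 'b', reset
Bit 6: prefix='1' (no match yet)
Bit 7: prefix='10' (no match yet)
Bit 8: prefix='101' -> emit 'e', reset
Bit 9: prefix='1' (no match yet)
Bit 10: prefix='11' -> emit 'm', reset
Bit 11: prefix='0' -> emit 'f', reset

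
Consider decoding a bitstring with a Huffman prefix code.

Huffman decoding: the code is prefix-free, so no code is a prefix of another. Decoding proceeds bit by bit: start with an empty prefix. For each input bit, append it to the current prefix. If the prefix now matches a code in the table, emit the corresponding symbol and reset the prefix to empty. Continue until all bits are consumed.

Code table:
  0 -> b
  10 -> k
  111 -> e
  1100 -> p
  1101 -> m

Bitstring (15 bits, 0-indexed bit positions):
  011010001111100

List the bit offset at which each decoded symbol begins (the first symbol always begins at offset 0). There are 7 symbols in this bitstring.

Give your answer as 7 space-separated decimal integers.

Answer: 0 1 5 6 7 8 11

Derivation:
Bit 0: prefix='0' -> emit 'b', reset
Bit 1: prefix='1' (no match yet)
Bit 2: prefix='11' (no match yet)
Bit 3: prefix='110' (no match yet)
Bit 4: prefix='1101' -> emit 'm', reset
Bit 5: prefix='0' -> emit 'b', reset
Bit 6: prefix='0' -> emit 'b', reset
Bit 7: prefix='0' -> emit 'b', reset
Bit 8: prefix='1' (no match yet)
Bit 9: prefix='11' (no match yet)
Bit 10: prefix='111' -> emit 'e', reset
Bit 11: prefix='1' (no match yet)
Bit 12: prefix='11' (no match yet)
Bit 13: prefix='110' (no match yet)
Bit 14: prefix='1100' -> emit 'p', reset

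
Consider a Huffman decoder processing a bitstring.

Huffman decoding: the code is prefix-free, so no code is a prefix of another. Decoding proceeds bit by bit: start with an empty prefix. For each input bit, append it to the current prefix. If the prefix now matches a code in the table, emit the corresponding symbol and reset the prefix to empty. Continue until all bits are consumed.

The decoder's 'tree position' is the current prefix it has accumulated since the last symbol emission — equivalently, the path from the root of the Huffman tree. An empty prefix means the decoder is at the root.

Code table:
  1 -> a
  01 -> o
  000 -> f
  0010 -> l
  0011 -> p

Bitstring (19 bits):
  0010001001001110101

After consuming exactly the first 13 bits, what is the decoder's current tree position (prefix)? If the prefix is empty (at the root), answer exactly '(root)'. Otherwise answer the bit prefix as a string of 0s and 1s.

Bit 0: prefix='0' (no match yet)
Bit 1: prefix='00' (no match yet)
Bit 2: prefix='001' (no match yet)
Bit 3: prefix='0010' -> emit 'l', reset
Bit 4: prefix='0' (no match yet)
Bit 5: prefix='00' (no match yet)
Bit 6: prefix='001' (no match yet)
Bit 7: prefix='0010' -> emit 'l', reset
Bit 8: prefix='0' (no match yet)
Bit 9: prefix='01' -> emit 'o', reset
Bit 10: prefix='0' (no match yet)
Bit 11: prefix='00' (no match yet)
Bit 12: prefix='001' (no match yet)

Answer: 001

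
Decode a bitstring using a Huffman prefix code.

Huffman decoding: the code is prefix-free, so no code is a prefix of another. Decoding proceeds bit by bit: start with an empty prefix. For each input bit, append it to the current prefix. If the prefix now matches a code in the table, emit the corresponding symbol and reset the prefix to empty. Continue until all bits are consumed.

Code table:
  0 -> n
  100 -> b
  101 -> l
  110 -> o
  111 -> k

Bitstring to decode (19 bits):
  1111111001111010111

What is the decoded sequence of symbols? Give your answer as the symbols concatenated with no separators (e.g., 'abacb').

Answer: kkbklnk

Derivation:
Bit 0: prefix='1' (no match yet)
Bit 1: prefix='11' (no match yet)
Bit 2: prefix='111' -> emit 'k', reset
Bit 3: prefix='1' (no match yet)
Bit 4: prefix='11' (no match yet)
Bit 5: prefix='111' -> emit 'k', reset
Bit 6: prefix='1' (no match yet)
Bit 7: prefix='10' (no match yet)
Bit 8: prefix='100' -> emit 'b', reset
Bit 9: prefix='1' (no match yet)
Bit 10: prefix='11' (no match yet)
Bit 11: prefix='111' -> emit 'k', reset
Bit 12: prefix='1' (no match yet)
Bit 13: prefix='10' (no match yet)
Bit 14: prefix='101' -> emit 'l', reset
Bit 15: prefix='0' -> emit 'n', reset
Bit 16: prefix='1' (no match yet)
Bit 17: prefix='11' (no match yet)
Bit 18: prefix='111' -> emit 'k', reset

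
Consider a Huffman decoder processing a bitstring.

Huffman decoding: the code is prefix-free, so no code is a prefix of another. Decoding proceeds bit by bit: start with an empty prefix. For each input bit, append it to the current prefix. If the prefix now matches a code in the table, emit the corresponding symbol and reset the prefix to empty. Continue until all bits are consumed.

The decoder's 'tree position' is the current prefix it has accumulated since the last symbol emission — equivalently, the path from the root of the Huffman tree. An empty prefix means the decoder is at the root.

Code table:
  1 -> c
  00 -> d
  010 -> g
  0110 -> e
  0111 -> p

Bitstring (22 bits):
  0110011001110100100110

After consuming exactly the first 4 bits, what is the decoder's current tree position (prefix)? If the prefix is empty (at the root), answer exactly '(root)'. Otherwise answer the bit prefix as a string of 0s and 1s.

Answer: (root)

Derivation:
Bit 0: prefix='0' (no match yet)
Bit 1: prefix='01' (no match yet)
Bit 2: prefix='011' (no match yet)
Bit 3: prefix='0110' -> emit 'e', reset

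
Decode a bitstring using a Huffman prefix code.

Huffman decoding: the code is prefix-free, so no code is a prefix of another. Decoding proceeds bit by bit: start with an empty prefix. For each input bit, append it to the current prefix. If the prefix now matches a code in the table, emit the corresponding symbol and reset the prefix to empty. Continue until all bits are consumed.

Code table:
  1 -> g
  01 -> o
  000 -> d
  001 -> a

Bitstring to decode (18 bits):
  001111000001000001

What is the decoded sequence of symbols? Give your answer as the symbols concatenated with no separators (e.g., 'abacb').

Bit 0: prefix='0' (no match yet)
Bit 1: prefix='00' (no match yet)
Bit 2: prefix='001' -> emit 'a', reset
Bit 3: prefix='1' -> emit 'g', reset
Bit 4: prefix='1' -> emit 'g', reset
Bit 5: prefix='1' -> emit 'g', reset
Bit 6: prefix='0' (no match yet)
Bit 7: prefix='00' (no match yet)
Bit 8: prefix='000' -> emit 'd', reset
Bit 9: prefix='0' (no match yet)
Bit 10: prefix='00' (no match yet)
Bit 11: prefix='001' -> emit 'a', reset
Bit 12: prefix='0' (no match yet)
Bit 13: prefix='00' (no match yet)
Bit 14: prefix='000' -> emit 'd', reset
Bit 15: prefix='0' (no match yet)
Bit 16: prefix='00' (no match yet)
Bit 17: prefix='001' -> emit 'a', reset

Answer: agggdada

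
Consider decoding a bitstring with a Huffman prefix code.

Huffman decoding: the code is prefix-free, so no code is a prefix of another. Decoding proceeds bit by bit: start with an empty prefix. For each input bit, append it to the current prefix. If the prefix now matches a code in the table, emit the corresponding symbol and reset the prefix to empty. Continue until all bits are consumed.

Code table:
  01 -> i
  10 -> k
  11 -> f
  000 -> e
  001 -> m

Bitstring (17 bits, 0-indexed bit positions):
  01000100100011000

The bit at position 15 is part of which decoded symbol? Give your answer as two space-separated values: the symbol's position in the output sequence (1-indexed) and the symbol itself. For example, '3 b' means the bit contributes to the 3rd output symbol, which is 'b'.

Answer: 7 e

Derivation:
Bit 0: prefix='0' (no match yet)
Bit 1: prefix='01' -> emit 'i', reset
Bit 2: prefix='0' (no match yet)
Bit 3: prefix='00' (no match yet)
Bit 4: prefix='000' -> emit 'e', reset
Bit 5: prefix='1' (no match yet)
Bit 6: prefix='10' -> emit 'k', reset
Bit 7: prefix='0' (no match yet)
Bit 8: prefix='01' -> emit 'i', reset
Bit 9: prefix='0' (no match yet)
Bit 10: prefix='00' (no match yet)
Bit 11: prefix='000' -> emit 'e', reset
Bit 12: prefix='1' (no match yet)
Bit 13: prefix='11' -> emit 'f', reset
Bit 14: prefix='0' (no match yet)
Bit 15: prefix='00' (no match yet)
Bit 16: prefix='000' -> emit 'e', reset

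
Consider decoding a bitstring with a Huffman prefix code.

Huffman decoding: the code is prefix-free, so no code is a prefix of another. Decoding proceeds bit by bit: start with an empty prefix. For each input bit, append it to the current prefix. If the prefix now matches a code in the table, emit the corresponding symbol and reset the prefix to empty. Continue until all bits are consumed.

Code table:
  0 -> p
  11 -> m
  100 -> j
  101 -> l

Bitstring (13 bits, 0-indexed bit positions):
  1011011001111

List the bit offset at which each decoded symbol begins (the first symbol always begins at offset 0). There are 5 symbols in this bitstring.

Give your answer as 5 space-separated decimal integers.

Bit 0: prefix='1' (no match yet)
Bit 1: prefix='10' (no match yet)
Bit 2: prefix='101' -> emit 'l', reset
Bit 3: prefix='1' (no match yet)
Bit 4: prefix='10' (no match yet)
Bit 5: prefix='101' -> emit 'l', reset
Bit 6: prefix='1' (no match yet)
Bit 7: prefix='10' (no match yet)
Bit 8: prefix='100' -> emit 'j', reset
Bit 9: prefix='1' (no match yet)
Bit 10: prefix='11' -> emit 'm', reset
Bit 11: prefix='1' (no match yet)
Bit 12: prefix='11' -> emit 'm', reset

Answer: 0 3 6 9 11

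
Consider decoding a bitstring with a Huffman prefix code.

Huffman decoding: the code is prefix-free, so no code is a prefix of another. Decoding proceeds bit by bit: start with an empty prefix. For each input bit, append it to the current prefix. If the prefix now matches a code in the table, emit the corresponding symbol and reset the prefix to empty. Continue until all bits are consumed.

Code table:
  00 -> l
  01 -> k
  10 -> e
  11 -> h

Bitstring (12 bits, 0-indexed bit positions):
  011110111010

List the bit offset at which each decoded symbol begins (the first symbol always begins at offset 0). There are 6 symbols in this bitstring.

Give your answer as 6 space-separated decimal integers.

Bit 0: prefix='0' (no match yet)
Bit 1: prefix='01' -> emit 'k', reset
Bit 2: prefix='1' (no match yet)
Bit 3: prefix='11' -> emit 'h', reset
Bit 4: prefix='1' (no match yet)
Bit 5: prefix='10' -> emit 'e', reset
Bit 6: prefix='1' (no match yet)
Bit 7: prefix='11' -> emit 'h', reset
Bit 8: prefix='1' (no match yet)
Bit 9: prefix='10' -> emit 'e', reset
Bit 10: prefix='1' (no match yet)
Bit 11: prefix='10' -> emit 'e', reset

Answer: 0 2 4 6 8 10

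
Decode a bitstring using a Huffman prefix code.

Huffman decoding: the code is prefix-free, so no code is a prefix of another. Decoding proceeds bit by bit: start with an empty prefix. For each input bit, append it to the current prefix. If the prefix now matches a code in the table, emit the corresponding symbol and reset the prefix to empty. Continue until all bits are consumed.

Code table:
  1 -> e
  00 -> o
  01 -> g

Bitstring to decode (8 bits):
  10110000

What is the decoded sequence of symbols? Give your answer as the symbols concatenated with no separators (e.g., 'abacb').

Bit 0: prefix='1' -> emit 'e', reset
Bit 1: prefix='0' (no match yet)
Bit 2: prefix='01' -> emit 'g', reset
Bit 3: prefix='1' -> emit 'e', reset
Bit 4: prefix='0' (no match yet)
Bit 5: prefix='00' -> emit 'o', reset
Bit 6: prefix='0' (no match yet)
Bit 7: prefix='00' -> emit 'o', reset

Answer: egeoo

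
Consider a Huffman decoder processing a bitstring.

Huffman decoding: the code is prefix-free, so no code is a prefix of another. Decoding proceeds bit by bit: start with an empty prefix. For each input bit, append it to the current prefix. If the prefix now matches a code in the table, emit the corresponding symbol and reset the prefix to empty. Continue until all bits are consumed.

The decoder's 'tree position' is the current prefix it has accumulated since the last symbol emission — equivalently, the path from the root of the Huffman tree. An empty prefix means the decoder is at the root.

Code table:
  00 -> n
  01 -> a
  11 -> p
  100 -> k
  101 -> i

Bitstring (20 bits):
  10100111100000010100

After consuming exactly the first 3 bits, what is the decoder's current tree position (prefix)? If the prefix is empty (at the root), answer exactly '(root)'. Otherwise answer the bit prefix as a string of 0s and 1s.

Answer: (root)

Derivation:
Bit 0: prefix='1' (no match yet)
Bit 1: prefix='10' (no match yet)
Bit 2: prefix='101' -> emit 'i', reset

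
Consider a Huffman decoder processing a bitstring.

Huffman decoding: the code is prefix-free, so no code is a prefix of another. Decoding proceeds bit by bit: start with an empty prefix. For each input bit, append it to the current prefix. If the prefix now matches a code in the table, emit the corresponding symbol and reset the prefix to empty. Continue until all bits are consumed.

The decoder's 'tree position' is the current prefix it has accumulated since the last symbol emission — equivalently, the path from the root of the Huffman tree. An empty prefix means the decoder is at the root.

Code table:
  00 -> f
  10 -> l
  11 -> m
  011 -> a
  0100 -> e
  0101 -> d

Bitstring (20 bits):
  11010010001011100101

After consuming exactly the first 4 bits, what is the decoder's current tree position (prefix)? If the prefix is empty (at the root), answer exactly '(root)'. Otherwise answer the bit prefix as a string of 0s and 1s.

Bit 0: prefix='1' (no match yet)
Bit 1: prefix='11' -> emit 'm', reset
Bit 2: prefix='0' (no match yet)
Bit 3: prefix='01' (no match yet)

Answer: 01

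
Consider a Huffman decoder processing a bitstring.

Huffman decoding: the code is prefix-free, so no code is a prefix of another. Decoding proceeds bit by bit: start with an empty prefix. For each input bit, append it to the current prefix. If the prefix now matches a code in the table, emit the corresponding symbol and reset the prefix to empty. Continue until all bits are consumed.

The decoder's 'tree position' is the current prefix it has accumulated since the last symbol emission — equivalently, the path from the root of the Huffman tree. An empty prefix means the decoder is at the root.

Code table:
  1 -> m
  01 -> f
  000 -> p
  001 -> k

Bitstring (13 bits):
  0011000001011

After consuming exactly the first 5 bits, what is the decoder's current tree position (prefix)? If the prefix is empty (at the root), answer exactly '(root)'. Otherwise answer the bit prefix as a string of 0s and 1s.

Bit 0: prefix='0' (no match yet)
Bit 1: prefix='00' (no match yet)
Bit 2: prefix='001' -> emit 'k', reset
Bit 3: prefix='1' -> emit 'm', reset
Bit 4: prefix='0' (no match yet)

Answer: 0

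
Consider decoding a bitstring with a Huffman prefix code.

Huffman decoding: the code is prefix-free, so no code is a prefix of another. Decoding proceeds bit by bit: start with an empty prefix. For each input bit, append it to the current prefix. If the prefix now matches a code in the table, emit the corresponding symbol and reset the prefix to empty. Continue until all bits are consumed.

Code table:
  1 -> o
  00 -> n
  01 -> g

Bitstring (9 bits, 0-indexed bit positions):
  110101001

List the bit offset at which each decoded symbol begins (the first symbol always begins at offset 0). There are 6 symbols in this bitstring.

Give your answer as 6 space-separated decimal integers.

Bit 0: prefix='1' -> emit 'o', reset
Bit 1: prefix='1' -> emit 'o', reset
Bit 2: prefix='0' (no match yet)
Bit 3: prefix='01' -> emit 'g', reset
Bit 4: prefix='0' (no match yet)
Bit 5: prefix='01' -> emit 'g', reset
Bit 6: prefix='0' (no match yet)
Bit 7: prefix='00' -> emit 'n', reset
Bit 8: prefix='1' -> emit 'o', reset

Answer: 0 1 2 4 6 8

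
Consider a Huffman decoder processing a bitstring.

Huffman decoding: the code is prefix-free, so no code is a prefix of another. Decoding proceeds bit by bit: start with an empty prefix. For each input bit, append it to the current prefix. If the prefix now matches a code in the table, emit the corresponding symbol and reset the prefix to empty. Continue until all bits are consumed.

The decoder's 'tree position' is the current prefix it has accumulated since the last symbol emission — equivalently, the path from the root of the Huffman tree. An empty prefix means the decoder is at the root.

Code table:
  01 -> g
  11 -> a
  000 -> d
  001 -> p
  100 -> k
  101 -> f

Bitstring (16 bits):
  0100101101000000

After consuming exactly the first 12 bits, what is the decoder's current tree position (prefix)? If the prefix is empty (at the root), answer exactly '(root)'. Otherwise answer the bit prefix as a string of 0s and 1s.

Answer: 00

Derivation:
Bit 0: prefix='0' (no match yet)
Bit 1: prefix='01' -> emit 'g', reset
Bit 2: prefix='0' (no match yet)
Bit 3: prefix='00' (no match yet)
Bit 4: prefix='001' -> emit 'p', reset
Bit 5: prefix='0' (no match yet)
Bit 6: prefix='01' -> emit 'g', reset
Bit 7: prefix='1' (no match yet)
Bit 8: prefix='10' (no match yet)
Bit 9: prefix='101' -> emit 'f', reset
Bit 10: prefix='0' (no match yet)
Bit 11: prefix='00' (no match yet)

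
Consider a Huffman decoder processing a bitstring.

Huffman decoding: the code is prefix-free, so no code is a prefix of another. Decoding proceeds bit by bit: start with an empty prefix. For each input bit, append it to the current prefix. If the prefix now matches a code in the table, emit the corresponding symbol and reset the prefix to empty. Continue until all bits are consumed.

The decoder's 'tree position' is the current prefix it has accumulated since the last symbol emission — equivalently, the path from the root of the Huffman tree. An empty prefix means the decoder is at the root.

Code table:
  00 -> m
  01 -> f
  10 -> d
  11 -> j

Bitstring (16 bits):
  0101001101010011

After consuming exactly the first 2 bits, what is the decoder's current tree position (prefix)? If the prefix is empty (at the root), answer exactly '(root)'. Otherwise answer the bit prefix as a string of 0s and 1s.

Answer: (root)

Derivation:
Bit 0: prefix='0' (no match yet)
Bit 1: prefix='01' -> emit 'f', reset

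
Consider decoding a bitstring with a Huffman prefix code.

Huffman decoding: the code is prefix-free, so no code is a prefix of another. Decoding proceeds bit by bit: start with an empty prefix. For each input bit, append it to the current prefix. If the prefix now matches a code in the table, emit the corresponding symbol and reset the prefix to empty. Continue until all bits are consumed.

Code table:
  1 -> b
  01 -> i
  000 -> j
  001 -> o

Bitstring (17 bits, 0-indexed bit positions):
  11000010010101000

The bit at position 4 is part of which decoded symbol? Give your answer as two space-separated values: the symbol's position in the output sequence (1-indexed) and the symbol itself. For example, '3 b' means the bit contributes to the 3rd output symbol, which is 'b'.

Bit 0: prefix='1' -> emit 'b', reset
Bit 1: prefix='1' -> emit 'b', reset
Bit 2: prefix='0' (no match yet)
Bit 3: prefix='00' (no match yet)
Bit 4: prefix='000' -> emit 'j', reset
Bit 5: prefix='0' (no match yet)
Bit 6: prefix='01' -> emit 'i', reset
Bit 7: prefix='0' (no match yet)
Bit 8: prefix='00' (no match yet)

Answer: 3 j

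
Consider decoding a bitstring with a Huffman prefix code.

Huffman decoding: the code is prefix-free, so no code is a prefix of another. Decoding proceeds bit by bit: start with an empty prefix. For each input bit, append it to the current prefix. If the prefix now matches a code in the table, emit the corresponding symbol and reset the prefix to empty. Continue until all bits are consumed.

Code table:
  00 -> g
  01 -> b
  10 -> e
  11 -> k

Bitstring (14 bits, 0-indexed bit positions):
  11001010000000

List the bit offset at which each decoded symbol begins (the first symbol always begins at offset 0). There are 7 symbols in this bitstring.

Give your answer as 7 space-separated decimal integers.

Answer: 0 2 4 6 8 10 12

Derivation:
Bit 0: prefix='1' (no match yet)
Bit 1: prefix='11' -> emit 'k', reset
Bit 2: prefix='0' (no match yet)
Bit 3: prefix='00' -> emit 'g', reset
Bit 4: prefix='1' (no match yet)
Bit 5: prefix='10' -> emit 'e', reset
Bit 6: prefix='1' (no match yet)
Bit 7: prefix='10' -> emit 'e', reset
Bit 8: prefix='0' (no match yet)
Bit 9: prefix='00' -> emit 'g', reset
Bit 10: prefix='0' (no match yet)
Bit 11: prefix='00' -> emit 'g', reset
Bit 12: prefix='0' (no match yet)
Bit 13: prefix='00' -> emit 'g', reset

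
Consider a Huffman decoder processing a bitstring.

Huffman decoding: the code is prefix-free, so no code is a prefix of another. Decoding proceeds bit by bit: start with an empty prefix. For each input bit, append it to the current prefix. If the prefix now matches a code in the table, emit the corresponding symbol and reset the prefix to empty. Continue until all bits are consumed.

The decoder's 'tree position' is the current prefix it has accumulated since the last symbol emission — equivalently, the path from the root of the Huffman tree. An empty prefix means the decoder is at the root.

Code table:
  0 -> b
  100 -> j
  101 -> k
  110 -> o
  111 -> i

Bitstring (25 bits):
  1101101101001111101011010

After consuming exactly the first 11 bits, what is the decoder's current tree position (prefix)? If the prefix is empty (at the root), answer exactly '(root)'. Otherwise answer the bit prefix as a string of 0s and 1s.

Bit 0: prefix='1' (no match yet)
Bit 1: prefix='11' (no match yet)
Bit 2: prefix='110' -> emit 'o', reset
Bit 3: prefix='1' (no match yet)
Bit 4: prefix='11' (no match yet)
Bit 5: prefix='110' -> emit 'o', reset
Bit 6: prefix='1' (no match yet)
Bit 7: prefix='11' (no match yet)
Bit 8: prefix='110' -> emit 'o', reset
Bit 9: prefix='1' (no match yet)
Bit 10: prefix='10' (no match yet)

Answer: 10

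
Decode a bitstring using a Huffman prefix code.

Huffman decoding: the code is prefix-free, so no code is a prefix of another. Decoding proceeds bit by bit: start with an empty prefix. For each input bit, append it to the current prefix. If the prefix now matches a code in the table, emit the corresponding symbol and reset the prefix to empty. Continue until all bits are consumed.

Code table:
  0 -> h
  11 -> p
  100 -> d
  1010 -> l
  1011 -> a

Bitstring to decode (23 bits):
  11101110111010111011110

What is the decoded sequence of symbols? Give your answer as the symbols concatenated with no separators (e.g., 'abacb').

Answer: paalpaph

Derivation:
Bit 0: prefix='1' (no match yet)
Bit 1: prefix='11' -> emit 'p', reset
Bit 2: prefix='1' (no match yet)
Bit 3: prefix='10' (no match yet)
Bit 4: prefix='101' (no match yet)
Bit 5: prefix='1011' -> emit 'a', reset
Bit 6: prefix='1' (no match yet)
Bit 7: prefix='10' (no match yet)
Bit 8: prefix='101' (no match yet)
Bit 9: prefix='1011' -> emit 'a', reset
Bit 10: prefix='1' (no match yet)
Bit 11: prefix='10' (no match yet)
Bit 12: prefix='101' (no match yet)
Bit 13: prefix='1010' -> emit 'l', reset
Bit 14: prefix='1' (no match yet)
Bit 15: prefix='11' -> emit 'p', reset
Bit 16: prefix='1' (no match yet)
Bit 17: prefix='10' (no match yet)
Bit 18: prefix='101' (no match yet)
Bit 19: prefix='1011' -> emit 'a', reset
Bit 20: prefix='1' (no match yet)
Bit 21: prefix='11' -> emit 'p', reset
Bit 22: prefix='0' -> emit 'h', reset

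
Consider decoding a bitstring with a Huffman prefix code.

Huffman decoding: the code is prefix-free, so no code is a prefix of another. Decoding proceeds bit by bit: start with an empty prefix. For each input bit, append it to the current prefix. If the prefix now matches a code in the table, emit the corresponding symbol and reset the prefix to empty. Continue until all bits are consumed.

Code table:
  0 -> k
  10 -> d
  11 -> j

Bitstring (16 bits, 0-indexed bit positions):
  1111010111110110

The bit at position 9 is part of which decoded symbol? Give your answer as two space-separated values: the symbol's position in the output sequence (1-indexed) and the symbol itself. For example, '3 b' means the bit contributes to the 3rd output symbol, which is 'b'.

Bit 0: prefix='1' (no match yet)
Bit 1: prefix='11' -> emit 'j', reset
Bit 2: prefix='1' (no match yet)
Bit 3: prefix='11' -> emit 'j', reset
Bit 4: prefix='0' -> emit 'k', reset
Bit 5: prefix='1' (no match yet)
Bit 6: prefix='10' -> emit 'd', reset
Bit 7: prefix='1' (no match yet)
Bit 8: prefix='11' -> emit 'j', reset
Bit 9: prefix='1' (no match yet)
Bit 10: prefix='11' -> emit 'j', reset
Bit 11: prefix='1' (no match yet)
Bit 12: prefix='10' -> emit 'd', reset
Bit 13: prefix='1' (no match yet)

Answer: 6 j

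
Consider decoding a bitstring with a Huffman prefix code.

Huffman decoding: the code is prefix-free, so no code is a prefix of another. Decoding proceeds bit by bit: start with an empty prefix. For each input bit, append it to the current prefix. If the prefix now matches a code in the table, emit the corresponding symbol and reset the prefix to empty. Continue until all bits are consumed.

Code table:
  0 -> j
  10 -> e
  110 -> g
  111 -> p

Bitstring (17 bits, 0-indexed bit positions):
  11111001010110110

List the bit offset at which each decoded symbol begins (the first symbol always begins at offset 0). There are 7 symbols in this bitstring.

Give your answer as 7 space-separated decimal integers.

Answer: 0 3 6 7 9 11 14

Derivation:
Bit 0: prefix='1' (no match yet)
Bit 1: prefix='11' (no match yet)
Bit 2: prefix='111' -> emit 'p', reset
Bit 3: prefix='1' (no match yet)
Bit 4: prefix='11' (no match yet)
Bit 5: prefix='110' -> emit 'g', reset
Bit 6: prefix='0' -> emit 'j', reset
Bit 7: prefix='1' (no match yet)
Bit 8: prefix='10' -> emit 'e', reset
Bit 9: prefix='1' (no match yet)
Bit 10: prefix='10' -> emit 'e', reset
Bit 11: prefix='1' (no match yet)
Bit 12: prefix='11' (no match yet)
Bit 13: prefix='110' -> emit 'g', reset
Bit 14: prefix='1' (no match yet)
Bit 15: prefix='11' (no match yet)
Bit 16: prefix='110' -> emit 'g', reset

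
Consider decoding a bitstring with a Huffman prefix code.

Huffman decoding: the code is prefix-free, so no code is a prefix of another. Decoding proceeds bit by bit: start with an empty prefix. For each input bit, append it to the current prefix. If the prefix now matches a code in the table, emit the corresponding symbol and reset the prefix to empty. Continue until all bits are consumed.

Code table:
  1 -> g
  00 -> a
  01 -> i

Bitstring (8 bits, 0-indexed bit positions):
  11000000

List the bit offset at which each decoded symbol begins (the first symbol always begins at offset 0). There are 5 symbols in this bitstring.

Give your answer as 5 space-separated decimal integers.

Bit 0: prefix='1' -> emit 'g', reset
Bit 1: prefix='1' -> emit 'g', reset
Bit 2: prefix='0' (no match yet)
Bit 3: prefix='00' -> emit 'a', reset
Bit 4: prefix='0' (no match yet)
Bit 5: prefix='00' -> emit 'a', reset
Bit 6: prefix='0' (no match yet)
Bit 7: prefix='00' -> emit 'a', reset

Answer: 0 1 2 4 6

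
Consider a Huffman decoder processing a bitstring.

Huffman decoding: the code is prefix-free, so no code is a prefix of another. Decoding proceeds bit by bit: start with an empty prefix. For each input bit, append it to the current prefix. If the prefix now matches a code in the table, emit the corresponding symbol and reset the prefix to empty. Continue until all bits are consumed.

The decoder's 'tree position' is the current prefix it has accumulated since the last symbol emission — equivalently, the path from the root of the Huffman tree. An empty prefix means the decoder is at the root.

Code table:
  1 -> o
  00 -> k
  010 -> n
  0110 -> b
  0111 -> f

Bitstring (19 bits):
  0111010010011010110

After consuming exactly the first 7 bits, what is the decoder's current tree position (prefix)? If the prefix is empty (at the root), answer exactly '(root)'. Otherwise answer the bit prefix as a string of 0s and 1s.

Answer: (root)

Derivation:
Bit 0: prefix='0' (no match yet)
Bit 1: prefix='01' (no match yet)
Bit 2: prefix='011' (no match yet)
Bit 3: prefix='0111' -> emit 'f', reset
Bit 4: prefix='0' (no match yet)
Bit 5: prefix='01' (no match yet)
Bit 6: prefix='010' -> emit 'n', reset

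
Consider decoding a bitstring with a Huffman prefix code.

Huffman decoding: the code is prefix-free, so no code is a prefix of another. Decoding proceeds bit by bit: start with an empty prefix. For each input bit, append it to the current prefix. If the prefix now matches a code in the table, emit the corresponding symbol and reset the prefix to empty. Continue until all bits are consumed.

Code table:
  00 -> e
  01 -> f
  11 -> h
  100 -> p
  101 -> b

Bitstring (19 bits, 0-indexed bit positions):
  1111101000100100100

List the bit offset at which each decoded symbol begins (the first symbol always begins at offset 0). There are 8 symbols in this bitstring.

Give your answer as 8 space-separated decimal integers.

Answer: 0 2 4 7 9 11 13 16

Derivation:
Bit 0: prefix='1' (no match yet)
Bit 1: prefix='11' -> emit 'h', reset
Bit 2: prefix='1' (no match yet)
Bit 3: prefix='11' -> emit 'h', reset
Bit 4: prefix='1' (no match yet)
Bit 5: prefix='10' (no match yet)
Bit 6: prefix='101' -> emit 'b', reset
Bit 7: prefix='0' (no match yet)
Bit 8: prefix='00' -> emit 'e', reset
Bit 9: prefix='0' (no match yet)
Bit 10: prefix='01' -> emit 'f', reset
Bit 11: prefix='0' (no match yet)
Bit 12: prefix='00' -> emit 'e', reset
Bit 13: prefix='1' (no match yet)
Bit 14: prefix='10' (no match yet)
Bit 15: prefix='100' -> emit 'p', reset
Bit 16: prefix='1' (no match yet)
Bit 17: prefix='10' (no match yet)
Bit 18: prefix='100' -> emit 'p', reset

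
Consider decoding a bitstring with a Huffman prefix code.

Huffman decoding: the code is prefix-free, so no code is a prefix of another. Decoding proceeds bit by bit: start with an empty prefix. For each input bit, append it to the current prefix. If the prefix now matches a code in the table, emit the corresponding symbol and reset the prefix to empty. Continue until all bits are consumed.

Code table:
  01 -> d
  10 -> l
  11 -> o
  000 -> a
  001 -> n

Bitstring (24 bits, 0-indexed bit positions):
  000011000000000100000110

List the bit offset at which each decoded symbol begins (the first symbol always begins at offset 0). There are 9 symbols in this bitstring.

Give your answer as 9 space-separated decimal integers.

Answer: 0 3 5 7 10 13 16 19 22

Derivation:
Bit 0: prefix='0' (no match yet)
Bit 1: prefix='00' (no match yet)
Bit 2: prefix='000' -> emit 'a', reset
Bit 3: prefix='0' (no match yet)
Bit 4: prefix='01' -> emit 'd', reset
Bit 5: prefix='1' (no match yet)
Bit 6: prefix='10' -> emit 'l', reset
Bit 7: prefix='0' (no match yet)
Bit 8: prefix='00' (no match yet)
Bit 9: prefix='000' -> emit 'a', reset
Bit 10: prefix='0' (no match yet)
Bit 11: prefix='00' (no match yet)
Bit 12: prefix='000' -> emit 'a', reset
Bit 13: prefix='0' (no match yet)
Bit 14: prefix='00' (no match yet)
Bit 15: prefix='001' -> emit 'n', reset
Bit 16: prefix='0' (no match yet)
Bit 17: prefix='00' (no match yet)
Bit 18: prefix='000' -> emit 'a', reset
Bit 19: prefix='0' (no match yet)
Bit 20: prefix='00' (no match yet)
Bit 21: prefix='001' -> emit 'n', reset
Bit 22: prefix='1' (no match yet)
Bit 23: prefix='10' -> emit 'l', reset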